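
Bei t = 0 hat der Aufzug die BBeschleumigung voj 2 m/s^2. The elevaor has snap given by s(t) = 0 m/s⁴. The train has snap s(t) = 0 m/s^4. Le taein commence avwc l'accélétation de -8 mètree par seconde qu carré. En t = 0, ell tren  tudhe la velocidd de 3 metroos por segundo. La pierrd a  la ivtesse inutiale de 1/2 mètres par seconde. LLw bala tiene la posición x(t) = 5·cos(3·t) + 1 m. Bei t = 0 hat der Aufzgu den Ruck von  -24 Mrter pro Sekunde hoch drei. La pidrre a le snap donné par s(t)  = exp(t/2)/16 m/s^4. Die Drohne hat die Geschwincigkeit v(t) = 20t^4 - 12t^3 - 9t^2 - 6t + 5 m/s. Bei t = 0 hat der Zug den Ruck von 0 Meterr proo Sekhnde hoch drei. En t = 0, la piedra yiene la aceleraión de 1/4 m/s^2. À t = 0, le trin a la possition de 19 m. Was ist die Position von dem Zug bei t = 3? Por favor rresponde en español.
Partiendo del snap s(t) = 0, tomamos 4 antiderivadas. La antiderivada del snap es la sacudida. Usando j(0) = 0, obtenemos j(t) = 0. La integral de la sacudida es la aceleración. Usando a(0) = -8, obtenemos a(t) = -8. La integral de la aceleración es la velocidad. Usando v(0) = 3, obtenemos v(t) = 3 - 8·t. La integral de la velocidad, con x(0) = 19, da la posición: x(t) = -4·t^2 + 3·t + 19. Tenemos la posición x(t) = -4·t^2 + 3·t + 19. Sustituyendo t = 3: x(3) = -8.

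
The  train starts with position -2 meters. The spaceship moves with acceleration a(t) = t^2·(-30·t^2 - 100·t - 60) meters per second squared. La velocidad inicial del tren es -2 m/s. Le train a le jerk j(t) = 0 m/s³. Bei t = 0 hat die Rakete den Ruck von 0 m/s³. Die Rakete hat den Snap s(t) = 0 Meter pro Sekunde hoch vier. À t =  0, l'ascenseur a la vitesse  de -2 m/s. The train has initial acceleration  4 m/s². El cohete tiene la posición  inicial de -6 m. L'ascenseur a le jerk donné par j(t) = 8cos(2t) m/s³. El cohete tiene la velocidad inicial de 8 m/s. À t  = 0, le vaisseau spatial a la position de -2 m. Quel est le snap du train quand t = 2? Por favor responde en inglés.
We must differentiate our jerk equation j(t) = 0 1 time. The derivative of jerk gives snap: s(t) = 0. We have snap s(t) = 0. Substituting t = 2: s(2) = 0.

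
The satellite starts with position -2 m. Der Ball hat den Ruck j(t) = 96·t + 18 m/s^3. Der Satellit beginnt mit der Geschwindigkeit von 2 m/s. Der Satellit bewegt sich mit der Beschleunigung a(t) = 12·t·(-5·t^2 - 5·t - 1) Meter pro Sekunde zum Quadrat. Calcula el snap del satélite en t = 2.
Debemos derivar nuestra ecuación de la aceleración a(t) = 12·t·(-5·t^2 - 5·t - 1) 2 veces. Tomando d/dt de a(t), encontramos j(t) = -60·t^2 + 12·t·(-10·t - 5) - 60·t - 12. Derivando la sacudida, obtenemos el snap: s(t) = -360·t - 120. Tenemos el snap s(t) = -360·t - 120. Sustituyendo t = 2: s(2) = -840.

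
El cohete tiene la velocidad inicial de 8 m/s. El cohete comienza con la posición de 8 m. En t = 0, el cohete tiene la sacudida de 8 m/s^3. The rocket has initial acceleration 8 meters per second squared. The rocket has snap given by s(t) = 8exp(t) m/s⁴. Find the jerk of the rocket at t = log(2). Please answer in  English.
Starting from snap s(t) = 8·exp(t), we take 1 antiderivative. Integrating snap and using the initial condition j(0) = 8, we get j(t) = 8·exp(t). We have jerk j(t) = 8·exp(t). Substituting t = log(2): j(log(2)) = 16.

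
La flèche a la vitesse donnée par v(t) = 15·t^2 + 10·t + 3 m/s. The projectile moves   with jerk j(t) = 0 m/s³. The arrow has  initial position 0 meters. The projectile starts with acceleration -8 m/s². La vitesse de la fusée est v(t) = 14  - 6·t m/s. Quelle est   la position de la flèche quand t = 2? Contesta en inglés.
We must find the antiderivative of our velocity equation v(t) = 15·t^2 + 10·t + 3 1 time. The integral of velocity is position. Using x(0) = 0, we get x(t) = 5·t^3 + 5·t^2 + 3·t. From the given position equation x(t) = 5·t^3 + 5·t^2 + 3·t, we substitute t = 2 to get x = 66.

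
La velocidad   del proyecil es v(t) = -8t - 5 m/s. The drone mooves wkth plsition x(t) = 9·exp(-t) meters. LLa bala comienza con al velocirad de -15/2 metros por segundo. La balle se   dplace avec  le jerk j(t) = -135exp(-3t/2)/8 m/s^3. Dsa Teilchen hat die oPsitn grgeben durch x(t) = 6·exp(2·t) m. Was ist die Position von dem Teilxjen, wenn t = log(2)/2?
Wir haben die Position x(t) = 6·exp(2·t). Durch Einsetzen von t = log(2)/2: x(log(2)/2) = 12.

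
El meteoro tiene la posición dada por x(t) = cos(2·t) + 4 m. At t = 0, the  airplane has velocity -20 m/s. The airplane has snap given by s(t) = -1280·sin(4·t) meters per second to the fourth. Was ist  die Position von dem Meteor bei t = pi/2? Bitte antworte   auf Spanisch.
Usando x(t) = cos(2·t) + 4 y sustituyendo t = pi/2, encontramos x = 3.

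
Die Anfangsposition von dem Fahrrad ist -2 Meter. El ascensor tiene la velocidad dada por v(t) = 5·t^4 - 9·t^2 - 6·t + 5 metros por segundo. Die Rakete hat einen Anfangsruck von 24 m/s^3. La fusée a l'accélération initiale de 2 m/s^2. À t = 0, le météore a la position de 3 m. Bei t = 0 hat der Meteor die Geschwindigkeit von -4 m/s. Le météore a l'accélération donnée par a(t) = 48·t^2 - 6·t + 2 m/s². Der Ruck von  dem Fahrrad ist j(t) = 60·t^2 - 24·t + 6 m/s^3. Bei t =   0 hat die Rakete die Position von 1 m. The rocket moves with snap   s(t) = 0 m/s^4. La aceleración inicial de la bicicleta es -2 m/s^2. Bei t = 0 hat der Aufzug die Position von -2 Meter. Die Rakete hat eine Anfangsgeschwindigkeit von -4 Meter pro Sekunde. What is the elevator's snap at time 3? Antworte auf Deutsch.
Um dies zu lösen, müssen wir 3 Ableitungen unserer Gleichung für die Geschwindigkeit v(t) = 5·t^4 - 9·t^2 - 6·t + 5 nehmen. Die Ableitung von der Geschwindigkeit ergibt die Beschleunigung: a(t) = 20·t^3 - 18·t - 6. Die Ableitung von der Beschleunigung ergibt den Ruck: j(t) = 60·t^2 - 18. Durch Ableiten von dem Ruck erhalten wir den Snap: s(t) = 120·t. Aus der Gleichung für den Snap s(t) = 120·t, setzen wir t = 3 ein und erhalten s = 360.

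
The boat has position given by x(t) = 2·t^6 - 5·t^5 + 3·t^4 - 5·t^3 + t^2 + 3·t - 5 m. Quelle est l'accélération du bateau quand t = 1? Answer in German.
Um dies zu lösen, müssen wir 2 Ableitungen unserer Gleichung für die Position x(t) = 2·t^6 - 5·t^5 + 3·t^4 - 5·t^3 + t^2 + 3·t - 5 nehmen. Die Ableitung von der Position ergibt die Geschwindigkeit: v(t) = 12·t^5 - 25·t^4 + 12·t^3 - 15·t^2 + 2·t + 3. Mit d/dt von v(t) finden wir a(t) = 60·t^4 - 100·t^3 + 36·t^2 - 30·t + 2. Aus der Gleichung für die Beschleunigung a(t) = 60·t^4 - 100·t^3 + 36·t^2 - 30·t + 2, setzen wir t = 1 ein und erhalten a = -32.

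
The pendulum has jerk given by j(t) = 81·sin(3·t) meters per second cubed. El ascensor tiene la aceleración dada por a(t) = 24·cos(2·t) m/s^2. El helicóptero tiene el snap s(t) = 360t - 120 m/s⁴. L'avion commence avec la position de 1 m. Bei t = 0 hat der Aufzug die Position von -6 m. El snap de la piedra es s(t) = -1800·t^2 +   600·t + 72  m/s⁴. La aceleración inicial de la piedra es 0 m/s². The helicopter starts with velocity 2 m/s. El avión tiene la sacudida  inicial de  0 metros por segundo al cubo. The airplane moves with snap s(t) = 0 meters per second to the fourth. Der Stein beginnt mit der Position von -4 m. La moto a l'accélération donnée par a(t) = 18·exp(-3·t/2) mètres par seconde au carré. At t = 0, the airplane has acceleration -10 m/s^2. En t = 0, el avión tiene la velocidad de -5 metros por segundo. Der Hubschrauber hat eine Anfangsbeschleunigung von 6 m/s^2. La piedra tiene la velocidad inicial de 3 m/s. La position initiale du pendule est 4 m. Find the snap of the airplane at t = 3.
From the given snap equation s(t) = 0, we substitute t = 3 to get s = 0.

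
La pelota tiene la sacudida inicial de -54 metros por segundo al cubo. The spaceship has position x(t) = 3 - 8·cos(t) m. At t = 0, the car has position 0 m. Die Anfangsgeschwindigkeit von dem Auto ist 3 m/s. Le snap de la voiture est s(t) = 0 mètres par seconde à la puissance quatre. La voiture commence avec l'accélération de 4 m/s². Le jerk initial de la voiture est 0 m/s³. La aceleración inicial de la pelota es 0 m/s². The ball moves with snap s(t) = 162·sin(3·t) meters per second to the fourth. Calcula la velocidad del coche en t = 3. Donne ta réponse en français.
Pour résoudre ceci, nous devons prendre 3 primitives de notre équation du snap s(t) = 0. En intégrant le snap et en utilisant la condition initiale j(0) = 0, nous obtenons j(t) = 0. La primitive du jerk, avec a(0) = 4, donne l'accélération: a(t) = 4. La primitive de l'accélération est la vitesse. En utilisant v(0) = 3, nous obtenons v(t) = 4·t + 3. En utilisant v(t) = 4·t + 3 et en substituant t = 3, nous trouvons v = 15.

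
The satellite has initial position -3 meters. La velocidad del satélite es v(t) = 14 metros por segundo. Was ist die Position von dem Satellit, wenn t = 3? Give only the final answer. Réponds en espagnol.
x(3) = 39.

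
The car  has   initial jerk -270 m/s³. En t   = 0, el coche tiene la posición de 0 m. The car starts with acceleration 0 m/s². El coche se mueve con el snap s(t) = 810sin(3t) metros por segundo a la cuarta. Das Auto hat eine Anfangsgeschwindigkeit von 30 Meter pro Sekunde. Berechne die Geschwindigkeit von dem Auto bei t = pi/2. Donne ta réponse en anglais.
We must find the antiderivative of our snap equation s(t) = 810·sin(3·t) 3 times. Taking ∫s(t)dt and applying j(0) = -270, we find j(t) = -270·cos(3·t). The antiderivative of jerk, with a(0) = 0, gives acceleration: a(t) = -90·sin(3·t). Taking ∫a(t)dt and applying v(0) = 30, we find v(t) = 30·cos(3·t). Using v(t) = 30·cos(3·t) and substituting t = pi/2, we find v = 0.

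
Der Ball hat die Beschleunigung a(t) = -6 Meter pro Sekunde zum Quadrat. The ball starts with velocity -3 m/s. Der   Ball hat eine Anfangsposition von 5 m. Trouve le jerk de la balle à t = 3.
Pour résoudre ceci, nous devons prendre 1 dérivée de notre équation de l'accélération a(t) = -6. En dérivant l'accélération, nous obtenons le jerk: j(t) = 0. De l'équation du jerk j(t) = 0, nous substituons t = 3 pour obtenir j = 0.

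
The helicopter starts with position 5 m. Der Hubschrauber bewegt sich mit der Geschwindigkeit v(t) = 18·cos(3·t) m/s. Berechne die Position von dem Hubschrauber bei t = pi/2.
Wir müssen unsere Gleichung für die Geschwindigkeit v(t) = 18·cos(3·t) 1-mal integrieren. Die Stammfunktion von der Geschwindigkeit ist die Position. Mit x(0) = 5 erhalten wir x(t) = 6·sin(3·t) + 5. Aus der Gleichung für die Position x(t) = 6·sin(3·t) + 5, setzen wir t = pi/2 ein und erhalten x = -1.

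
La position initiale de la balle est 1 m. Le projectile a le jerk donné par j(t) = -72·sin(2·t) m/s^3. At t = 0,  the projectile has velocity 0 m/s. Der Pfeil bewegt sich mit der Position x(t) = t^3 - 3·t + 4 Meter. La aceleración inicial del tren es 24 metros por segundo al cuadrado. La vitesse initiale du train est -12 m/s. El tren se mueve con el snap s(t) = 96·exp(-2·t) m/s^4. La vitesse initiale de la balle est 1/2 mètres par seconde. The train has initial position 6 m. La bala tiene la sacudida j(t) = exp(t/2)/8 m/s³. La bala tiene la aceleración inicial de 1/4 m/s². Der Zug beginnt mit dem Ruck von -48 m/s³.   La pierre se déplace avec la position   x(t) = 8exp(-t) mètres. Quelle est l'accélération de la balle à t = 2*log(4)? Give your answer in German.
Wir müssen unsere Gleichung für den Ruck j(t) = exp(t/2)/8 1-mal integrieren. Das Integral von dem Ruck, mit a(0) = 1/4, ergibt die Beschleunigung: a(t) = exp(t/2)/4. Wir haben die Beschleunigung a(t) = exp(t/2)/4. Durch Einsetzen von t = 2*log(4): a(2*log(4)) = 1.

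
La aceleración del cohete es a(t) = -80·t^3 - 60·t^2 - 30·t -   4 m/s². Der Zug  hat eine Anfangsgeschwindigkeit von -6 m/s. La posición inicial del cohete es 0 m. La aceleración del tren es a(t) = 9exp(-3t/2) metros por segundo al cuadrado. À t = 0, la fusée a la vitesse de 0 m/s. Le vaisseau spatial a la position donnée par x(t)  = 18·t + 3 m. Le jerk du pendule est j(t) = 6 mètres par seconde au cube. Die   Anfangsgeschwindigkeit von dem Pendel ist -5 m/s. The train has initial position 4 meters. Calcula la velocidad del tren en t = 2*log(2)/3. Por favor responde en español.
Partiendo de la aceleración a(t) = 9·exp(-3·t/2), tomamos 1 integral. La antiderivada de la aceleración, con v(0) = -6, da la velocidad: v(t) = -6·exp(-3·t/2). Usando v(t) = -6·exp(-3·t/2) y sustituyendo t = 2*log(2)/3, encontramos v = -3.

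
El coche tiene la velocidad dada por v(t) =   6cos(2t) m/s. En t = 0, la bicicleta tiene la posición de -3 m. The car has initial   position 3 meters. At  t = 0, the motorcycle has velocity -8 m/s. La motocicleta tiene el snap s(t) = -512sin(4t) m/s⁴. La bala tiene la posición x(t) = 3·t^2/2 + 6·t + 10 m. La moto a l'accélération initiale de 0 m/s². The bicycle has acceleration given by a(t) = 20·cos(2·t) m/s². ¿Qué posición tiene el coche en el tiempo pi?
Debemos encontrar la integral de nuestra ecuación de la velocidad v(t) = 6·cos(2·t) 1 vez. Tomando ∫v(t)dt y aplicando x(0) = 3, encontramos x(t) = 3·sin(2·t) + 3. Usando x(t) = 3·sin(2·t) + 3 y sustituyendo t = pi, encontramos x = 3.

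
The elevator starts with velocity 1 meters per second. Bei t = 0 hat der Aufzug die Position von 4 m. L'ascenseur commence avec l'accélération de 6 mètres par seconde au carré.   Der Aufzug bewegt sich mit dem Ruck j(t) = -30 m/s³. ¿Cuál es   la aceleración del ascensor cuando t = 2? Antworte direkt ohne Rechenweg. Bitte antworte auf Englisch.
a(2) = -54.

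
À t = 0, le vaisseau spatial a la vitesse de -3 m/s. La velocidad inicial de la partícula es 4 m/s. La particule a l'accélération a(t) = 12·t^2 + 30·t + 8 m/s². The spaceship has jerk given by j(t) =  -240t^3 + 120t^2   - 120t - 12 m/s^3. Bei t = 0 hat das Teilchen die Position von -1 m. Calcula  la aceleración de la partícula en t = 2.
Usando a(t) = 12·t^2 + 30·t + 8 y sustituyendo t = 2, encontramos a = 116.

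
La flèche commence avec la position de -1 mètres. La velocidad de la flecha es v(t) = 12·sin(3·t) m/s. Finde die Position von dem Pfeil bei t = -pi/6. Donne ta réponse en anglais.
To find the answer, we compute 1 integral of v(t) = 12·sin(3·t). Integrating velocity and using the initial condition x(0) = -1, we get x(t) = 3 - 4·cos(3·t). From the given position equation x(t) = 3 - 4·cos(3·t), we substitute t = -pi/6 to get x = 3.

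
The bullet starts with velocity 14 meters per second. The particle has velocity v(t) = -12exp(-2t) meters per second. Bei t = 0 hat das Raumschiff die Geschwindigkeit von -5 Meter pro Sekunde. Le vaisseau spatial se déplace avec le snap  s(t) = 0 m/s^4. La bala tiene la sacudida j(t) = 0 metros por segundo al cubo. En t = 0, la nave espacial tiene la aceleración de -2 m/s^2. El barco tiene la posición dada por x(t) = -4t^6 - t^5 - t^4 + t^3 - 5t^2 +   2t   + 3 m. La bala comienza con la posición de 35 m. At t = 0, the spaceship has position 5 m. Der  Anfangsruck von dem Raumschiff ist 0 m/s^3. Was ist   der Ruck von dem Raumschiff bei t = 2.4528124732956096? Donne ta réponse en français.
Nous devons intégrer notre équation du snap s(t) = 0 1 fois. La primitive du snap est le jerk. En utilisant j(0) = 0, nous obtenons j(t) = 0. Nous avons le jerk j(t) = 0. En substituant t = 2.4528124732956096: j(2.4528124732956096) = 0.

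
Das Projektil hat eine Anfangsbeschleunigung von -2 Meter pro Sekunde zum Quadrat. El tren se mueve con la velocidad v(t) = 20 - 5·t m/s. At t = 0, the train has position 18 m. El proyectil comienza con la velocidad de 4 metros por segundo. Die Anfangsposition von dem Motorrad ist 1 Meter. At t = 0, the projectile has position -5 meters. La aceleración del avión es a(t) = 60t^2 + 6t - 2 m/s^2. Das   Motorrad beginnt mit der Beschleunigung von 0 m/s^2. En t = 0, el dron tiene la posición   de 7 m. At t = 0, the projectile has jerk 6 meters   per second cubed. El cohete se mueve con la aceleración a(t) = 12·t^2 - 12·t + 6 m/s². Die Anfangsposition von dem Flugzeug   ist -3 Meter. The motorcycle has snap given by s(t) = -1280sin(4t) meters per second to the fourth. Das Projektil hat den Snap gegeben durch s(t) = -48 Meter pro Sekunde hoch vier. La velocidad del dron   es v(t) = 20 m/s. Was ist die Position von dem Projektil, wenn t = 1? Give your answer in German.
Um dies zu lösen, müssen wir 4 Stammfunktionen unserer Gleichung für den Snap s(t) = -48 finden. Mit ∫s(t)dt und Anwendung von j(0) = 6, finden wir j(t) = 6 - 48·t. Das Integral von dem Ruck ist die Beschleunigung. Mit a(0) = -2 erhalten wir a(t) = -24·t^2 + 6·t - 2. Das Integral von der Beschleunigung, mit v(0) = 4, ergibt die Geschwindigkeit: v(t) = -8·t^3 + 3·t^2 - 2·t + 4. Durch Integration von der Geschwindigkeit und Verwendung der Anfangsbedingung x(0) = -5, erhalten wir x(t) = -2·t^4 + t^3 - t^2 + 4·t - 5. Mit x(t) = -2·t^4 + t^3 - t^2 + 4·t - 5 und Einsetzen von t = 1, finden wir x = -3.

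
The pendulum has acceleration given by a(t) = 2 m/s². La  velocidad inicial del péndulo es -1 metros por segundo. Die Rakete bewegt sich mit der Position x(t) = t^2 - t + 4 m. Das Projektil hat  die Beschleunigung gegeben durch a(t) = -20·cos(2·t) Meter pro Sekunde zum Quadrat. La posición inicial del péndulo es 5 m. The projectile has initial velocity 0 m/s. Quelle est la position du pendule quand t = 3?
Pour résoudre ceci, nous devons prendre 2 intégrales de notre équation de l'accélération a(t) = 2. En prenant ∫a(t)dt et en appliquant v(0) = -1, nous trouvons v(t) = 2·t - 1. En intégrant la vitesse et en utilisant la condition initiale x(0) = 5, nous obtenons x(t) = t^2 - t + 5. Nous avons la position x(t) = t^2 - t + 5. En substituant t = 3: x(3) = 11.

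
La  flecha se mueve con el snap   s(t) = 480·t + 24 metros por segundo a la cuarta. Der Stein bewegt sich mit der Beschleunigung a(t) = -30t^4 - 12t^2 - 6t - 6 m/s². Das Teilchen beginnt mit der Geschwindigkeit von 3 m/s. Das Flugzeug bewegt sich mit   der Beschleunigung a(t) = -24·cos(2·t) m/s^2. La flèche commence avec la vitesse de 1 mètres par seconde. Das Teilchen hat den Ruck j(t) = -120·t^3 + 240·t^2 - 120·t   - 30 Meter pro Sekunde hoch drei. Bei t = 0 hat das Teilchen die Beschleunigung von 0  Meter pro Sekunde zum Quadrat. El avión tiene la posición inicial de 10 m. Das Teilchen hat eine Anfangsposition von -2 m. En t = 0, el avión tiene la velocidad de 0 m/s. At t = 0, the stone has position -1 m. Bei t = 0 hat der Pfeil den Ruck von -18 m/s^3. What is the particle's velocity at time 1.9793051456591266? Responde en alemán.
Um dies zu lösen, müssen wir 2 Integrale unserer Gleichung für den Ruck j(t) = -120·t^3 + 240·t^2 - 120·t - 30 finden. Die Stammfunktion von dem Ruck ist die Beschleunigung. Mit a(0) = 0 erhalten wir a(t) = 10·t·(-3·t^3 + 8·t^2 - 6·t - 3). Die Stammfunktion von der Beschleunigung, mit v(0) = 3, ergibt die Geschwindigkeit: v(t) = -6·t^5 + 20·t^4 - 20·t^3 - 15·t^2 + 3. Aus der Gleichung für die Geschwindigkeit v(t) = -6·t^5 + 20·t^4 - 20·t^3 - 15·t^2 + 3, setzen wir t = 1.9793051456591266 ein und erhalten v = -86.1596587878302.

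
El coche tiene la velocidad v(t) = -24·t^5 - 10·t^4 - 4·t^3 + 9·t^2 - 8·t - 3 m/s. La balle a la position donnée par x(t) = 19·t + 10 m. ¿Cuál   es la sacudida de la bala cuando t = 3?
Partiendo de la posición x(t) = 19·t + 10, tomamos 3 derivadas. La derivada de la posición da la velocidad: v(t) = 19. Derivando la velocidad, obtenemos la aceleración: a(t) = 0. La derivada de la aceleración da la sacudida: j(t) = 0. De la ecuación de la sacudida j(t) = 0, sustituimos t = 3 para obtener j = 0.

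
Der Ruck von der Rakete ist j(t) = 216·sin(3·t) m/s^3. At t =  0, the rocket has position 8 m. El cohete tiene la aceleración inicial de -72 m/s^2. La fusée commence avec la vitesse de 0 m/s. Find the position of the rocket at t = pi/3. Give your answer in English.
We must find the antiderivative of our jerk equation j(t) = 216·sin(3·t) 3 times. The integral of jerk is acceleration. Using a(0) = -72, we get a(t) = -72·cos(3·t). Integrating acceleration and using the initial condition v(0) = 0, we get v(t) = -24·sin(3·t). The integral of velocity, with x(0) = 8, gives position: x(t) = 8·cos(3·t). From the given position equation x(t) = 8·cos(3·t), we substitute t = pi/3 to get x = -8.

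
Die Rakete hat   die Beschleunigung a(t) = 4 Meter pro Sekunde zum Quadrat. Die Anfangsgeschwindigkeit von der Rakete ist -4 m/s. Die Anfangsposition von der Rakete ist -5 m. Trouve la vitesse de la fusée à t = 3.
En partant de l'accélération a(t) = 4, nous prenons 1 primitive. La primitive de l'accélération est la vitesse. En utilisant v(0) = -4, nous obtenons v(t) = 4·t - 4. En utilisant v(t) = 4·t - 4 et en substituant t = 3, nous trouvons v = 8.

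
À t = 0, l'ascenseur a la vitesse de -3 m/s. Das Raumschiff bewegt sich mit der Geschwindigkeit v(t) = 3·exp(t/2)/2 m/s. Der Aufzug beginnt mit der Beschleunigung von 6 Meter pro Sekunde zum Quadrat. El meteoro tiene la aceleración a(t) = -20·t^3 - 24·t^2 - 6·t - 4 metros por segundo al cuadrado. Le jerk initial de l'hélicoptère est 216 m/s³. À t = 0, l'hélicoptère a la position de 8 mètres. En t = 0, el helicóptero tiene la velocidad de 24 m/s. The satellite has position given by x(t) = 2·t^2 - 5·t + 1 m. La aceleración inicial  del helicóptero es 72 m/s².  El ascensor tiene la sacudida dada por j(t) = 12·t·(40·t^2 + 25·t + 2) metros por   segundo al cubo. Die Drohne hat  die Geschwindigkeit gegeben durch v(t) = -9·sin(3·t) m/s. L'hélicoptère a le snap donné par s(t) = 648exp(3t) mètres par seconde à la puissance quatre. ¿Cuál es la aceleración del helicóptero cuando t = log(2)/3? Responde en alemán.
Wir müssen unsere Gleichung für den Snap s(t) = 648·exp(3·t) 2-mal integrieren. Durch Integration von dem Snap und Verwendung der Anfangsbedingung j(0) = 216, erhalten wir j(t) = 216·exp(3·t). Die Stammfunktion von dem Ruck ist die Beschleunigung. Mit a(0) = 72 erhalten wir a(t) = 72·exp(3·t). Aus der Gleichung für die Beschleunigung a(t) = 72·exp(3·t), setzen wir t = log(2)/3 ein und erhalten a = 144.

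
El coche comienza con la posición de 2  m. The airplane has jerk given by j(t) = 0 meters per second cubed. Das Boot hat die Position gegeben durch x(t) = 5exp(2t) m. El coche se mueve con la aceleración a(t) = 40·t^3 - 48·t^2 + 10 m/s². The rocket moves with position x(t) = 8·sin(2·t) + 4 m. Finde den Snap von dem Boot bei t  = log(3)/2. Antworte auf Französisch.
Nous devons dériver notre équation de la position x(t) = 5·exp(2·t) 4 fois. La dérivée de la position donne la vitesse: v(t) = 10·exp(2·t). En dérivant la vitesse, nous obtenons l'accélération: a(t) = 20·exp(2·t). En dérivant l'accélération, nous obtenons le jerk: j(t) = 40·exp(2·t). En prenant d/dt de j(t), nous trouvons s(t) = 80·exp(2·t). En utilisant s(t) = 80·exp(2·t) et en substituant t = log(3)/2, nous trouvons s = 240.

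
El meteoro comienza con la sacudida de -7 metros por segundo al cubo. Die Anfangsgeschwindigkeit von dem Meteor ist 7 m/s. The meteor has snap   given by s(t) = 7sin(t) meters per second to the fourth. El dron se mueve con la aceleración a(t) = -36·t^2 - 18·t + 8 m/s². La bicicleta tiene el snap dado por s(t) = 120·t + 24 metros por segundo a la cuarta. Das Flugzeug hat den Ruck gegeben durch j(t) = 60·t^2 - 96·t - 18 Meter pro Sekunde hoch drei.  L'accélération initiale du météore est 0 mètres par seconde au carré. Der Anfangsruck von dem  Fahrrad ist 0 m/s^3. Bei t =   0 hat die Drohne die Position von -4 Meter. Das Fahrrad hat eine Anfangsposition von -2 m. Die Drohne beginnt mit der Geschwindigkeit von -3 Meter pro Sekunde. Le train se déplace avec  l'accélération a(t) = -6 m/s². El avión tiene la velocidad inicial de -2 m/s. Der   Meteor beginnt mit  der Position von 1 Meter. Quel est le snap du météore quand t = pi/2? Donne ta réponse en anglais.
From the given snap equation s(t) = 7·sin(t), we substitute t = pi/2 to get s = 7.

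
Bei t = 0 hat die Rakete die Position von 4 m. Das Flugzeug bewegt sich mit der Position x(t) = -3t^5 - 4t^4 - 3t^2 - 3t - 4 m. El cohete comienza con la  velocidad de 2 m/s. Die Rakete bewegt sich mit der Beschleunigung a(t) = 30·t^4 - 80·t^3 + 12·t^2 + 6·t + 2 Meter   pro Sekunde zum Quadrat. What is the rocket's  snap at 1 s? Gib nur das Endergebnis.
s(1) = -96.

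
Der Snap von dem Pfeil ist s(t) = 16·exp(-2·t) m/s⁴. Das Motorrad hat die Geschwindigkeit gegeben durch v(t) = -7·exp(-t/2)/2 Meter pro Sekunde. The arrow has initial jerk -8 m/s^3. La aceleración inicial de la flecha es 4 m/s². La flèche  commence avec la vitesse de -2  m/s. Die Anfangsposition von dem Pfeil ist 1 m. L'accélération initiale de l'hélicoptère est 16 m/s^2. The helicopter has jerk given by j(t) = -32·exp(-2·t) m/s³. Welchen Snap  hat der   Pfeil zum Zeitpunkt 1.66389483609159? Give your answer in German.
Wir haben den Snap s(t) = 16·exp(-2·t). Durch Einsetzen von t = 1.66389483609159: s(1.66389483609159) = 0.573956912998037.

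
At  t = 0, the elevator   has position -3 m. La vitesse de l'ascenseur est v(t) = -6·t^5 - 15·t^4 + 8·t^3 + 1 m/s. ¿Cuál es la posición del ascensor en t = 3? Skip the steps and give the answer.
La posición en t = 3 es x = -1296.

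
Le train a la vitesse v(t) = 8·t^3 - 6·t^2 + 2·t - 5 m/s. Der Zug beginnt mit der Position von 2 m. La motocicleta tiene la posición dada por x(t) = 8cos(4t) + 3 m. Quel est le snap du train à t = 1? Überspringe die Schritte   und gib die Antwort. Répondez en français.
À t = 1, s = 48.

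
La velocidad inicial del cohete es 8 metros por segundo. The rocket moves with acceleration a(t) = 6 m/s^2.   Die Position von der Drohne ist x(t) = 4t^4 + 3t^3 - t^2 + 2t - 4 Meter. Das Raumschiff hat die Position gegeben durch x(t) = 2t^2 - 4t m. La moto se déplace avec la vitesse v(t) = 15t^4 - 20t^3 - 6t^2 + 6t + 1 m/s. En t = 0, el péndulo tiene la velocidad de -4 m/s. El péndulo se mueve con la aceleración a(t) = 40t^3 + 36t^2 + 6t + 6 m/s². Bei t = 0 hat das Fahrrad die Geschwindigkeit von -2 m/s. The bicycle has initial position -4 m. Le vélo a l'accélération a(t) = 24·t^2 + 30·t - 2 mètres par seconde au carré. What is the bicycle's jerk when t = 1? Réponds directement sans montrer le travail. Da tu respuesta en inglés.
At t = 1, j = 78.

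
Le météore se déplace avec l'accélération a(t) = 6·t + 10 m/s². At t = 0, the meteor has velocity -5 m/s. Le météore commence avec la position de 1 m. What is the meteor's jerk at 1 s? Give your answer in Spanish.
Partiendo de la aceleración a(t) = 6·t + 10, tomamos 1 derivada. La derivada de la aceleración da la sacudida: j(t) = 6. De la ecuación de la sacudida j(t) = 6, sustituimos t = 1 para obtener j = 6.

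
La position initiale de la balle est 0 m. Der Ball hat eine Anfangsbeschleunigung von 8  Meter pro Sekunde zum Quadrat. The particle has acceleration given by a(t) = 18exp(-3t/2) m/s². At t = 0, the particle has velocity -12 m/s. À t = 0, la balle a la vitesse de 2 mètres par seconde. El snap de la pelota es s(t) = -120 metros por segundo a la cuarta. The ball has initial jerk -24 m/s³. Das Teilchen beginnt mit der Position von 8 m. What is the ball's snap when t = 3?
Using s(t) = -120 and substituting t = 3, we find s = -120.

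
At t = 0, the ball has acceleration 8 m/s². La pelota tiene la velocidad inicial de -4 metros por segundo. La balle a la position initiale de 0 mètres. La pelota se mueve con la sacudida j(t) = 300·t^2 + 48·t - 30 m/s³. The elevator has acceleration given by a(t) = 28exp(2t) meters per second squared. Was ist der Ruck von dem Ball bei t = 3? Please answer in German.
Wir haben den Ruck j(t) = 300·t^2 + 48·t - 30. Durch Einsetzen von t = 3: j(3) = 2814.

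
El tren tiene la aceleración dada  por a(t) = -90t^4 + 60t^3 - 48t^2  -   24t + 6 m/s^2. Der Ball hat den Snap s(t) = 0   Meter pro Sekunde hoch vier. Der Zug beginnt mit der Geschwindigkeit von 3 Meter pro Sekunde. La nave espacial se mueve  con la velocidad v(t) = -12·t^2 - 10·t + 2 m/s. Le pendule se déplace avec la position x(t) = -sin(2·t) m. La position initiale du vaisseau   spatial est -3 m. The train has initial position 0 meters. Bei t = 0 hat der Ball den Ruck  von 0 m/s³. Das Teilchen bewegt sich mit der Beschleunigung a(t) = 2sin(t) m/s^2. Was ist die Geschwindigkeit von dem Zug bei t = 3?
Um dies zu lösen, müssen wir 1 Integral unserer Gleichung für die Beschleunigung a(t) = -90·t^4 + 60·t^3 - 48·t^2 - 24·t + 6 finden. Durch Integration von der Beschleunigung und Verwendung der Anfangsbedingung v(0) = 3, erhalten wir v(t) = -18·t^5 + 15·t^4 - 16·t^3 - 12·t^2 + 6·t + 3. Mit v(t) = -18·t^5 + 15·t^4 - 16·t^3 - 12·t^2 + 6·t + 3 und Einsetzen von t = 3, finden wir v = -3678.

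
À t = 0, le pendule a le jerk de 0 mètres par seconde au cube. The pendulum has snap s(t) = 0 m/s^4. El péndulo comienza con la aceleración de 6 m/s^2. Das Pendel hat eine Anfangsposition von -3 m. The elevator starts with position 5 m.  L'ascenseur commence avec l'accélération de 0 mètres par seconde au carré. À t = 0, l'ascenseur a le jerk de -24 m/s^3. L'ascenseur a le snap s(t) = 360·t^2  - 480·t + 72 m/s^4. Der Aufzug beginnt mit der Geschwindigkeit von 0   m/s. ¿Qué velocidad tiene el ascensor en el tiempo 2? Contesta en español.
Debemos encontrar la antiderivada de nuestra ecuación del snap s(t) = 360·t^2 - 480·t + 72 3 veces. La integral del snap es la sacudida. Usando j(0) = -24, obtenemos j(t) = 120·t^3 - 240·t^2 + 72·t - 24. Integrando la sacudida y usando la condición inicial a(0) = 0, obtenemos a(t) = 2·t·(15·t^3 - 40·t^2 + 18·t - 12). Integrando la aceleración y usando la condición inicial v(0) = 0, obtenemos v(t) = t^2·(6·t^3 - 20·t^2 + 12·t - 12). Usando v(t) = t^2·(6·t^3 - 20·t^2 + 12·t - 12) y sustituyendo t = 2, encontramos v = -80.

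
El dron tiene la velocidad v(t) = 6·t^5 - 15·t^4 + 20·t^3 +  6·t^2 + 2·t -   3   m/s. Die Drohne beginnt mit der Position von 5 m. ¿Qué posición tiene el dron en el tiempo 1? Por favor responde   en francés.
Pour résoudre ceci, nous devons prendre 1 primitive de notre équation de la vitesse v(t) = 6·t^5 - 15·t^4 + 20·t^3 + 6·t^2 + 2·t - 3. La primitive de la vitesse, avec x(0) = 5, donne la position: x(t) = t^6 - 3·t^5 + 5·t^4 + 2·t^3 + t^2 - 3·t + 5. Nous avons la position x(t) = t^6 - 3·t^5 + 5·t^4 + 2·t^3 + t^2 - 3·t + 5. En substituant t = 1: x(1) = 8.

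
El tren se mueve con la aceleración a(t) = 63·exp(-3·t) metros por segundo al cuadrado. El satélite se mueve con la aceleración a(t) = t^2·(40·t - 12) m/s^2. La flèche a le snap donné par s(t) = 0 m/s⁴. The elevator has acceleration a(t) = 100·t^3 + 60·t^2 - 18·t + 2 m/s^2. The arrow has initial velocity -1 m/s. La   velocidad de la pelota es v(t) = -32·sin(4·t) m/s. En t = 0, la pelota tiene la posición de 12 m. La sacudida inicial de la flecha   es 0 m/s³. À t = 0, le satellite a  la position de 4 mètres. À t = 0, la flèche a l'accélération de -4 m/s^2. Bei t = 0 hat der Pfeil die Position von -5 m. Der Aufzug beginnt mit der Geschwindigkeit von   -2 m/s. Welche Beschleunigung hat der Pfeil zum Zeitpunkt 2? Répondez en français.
Pour résoudre ceci, nous devons prendre 2 primitives de notre équation du snap s(t) = 0. En prenant ∫s(t)dt et en appliquant j(0) = 0, nous trouvons j(t) = 0. La primitive du jerk, avec a(0) = -4, donne l'accélération: a(t) = -4. En utilisant a(t) = -4 et en substituant t = 2, nous trouvons a = -4.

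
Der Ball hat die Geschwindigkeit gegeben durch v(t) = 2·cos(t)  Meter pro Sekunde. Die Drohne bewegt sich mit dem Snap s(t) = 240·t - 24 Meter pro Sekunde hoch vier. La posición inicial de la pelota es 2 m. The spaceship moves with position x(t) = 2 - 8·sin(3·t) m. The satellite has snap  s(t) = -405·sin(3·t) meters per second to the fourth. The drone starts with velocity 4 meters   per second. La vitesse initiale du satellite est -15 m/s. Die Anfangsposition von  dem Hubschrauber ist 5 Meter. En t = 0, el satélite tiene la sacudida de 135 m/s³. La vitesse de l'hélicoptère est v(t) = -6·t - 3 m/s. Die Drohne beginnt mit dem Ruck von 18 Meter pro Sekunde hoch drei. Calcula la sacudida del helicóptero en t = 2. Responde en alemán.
Ausgehend von der Geschwindigkeit v(t) = -6·t - 3, nehmen wir 2 Ableitungen. Durch Ableiten von der Geschwindigkeit erhalten wir die Beschleunigung: a(t) = -6. Mit d/dt von a(t) finden wir j(t) = 0. Wir haben den Ruck j(t) = 0. Durch Einsetzen von t = 2: j(2) = 0.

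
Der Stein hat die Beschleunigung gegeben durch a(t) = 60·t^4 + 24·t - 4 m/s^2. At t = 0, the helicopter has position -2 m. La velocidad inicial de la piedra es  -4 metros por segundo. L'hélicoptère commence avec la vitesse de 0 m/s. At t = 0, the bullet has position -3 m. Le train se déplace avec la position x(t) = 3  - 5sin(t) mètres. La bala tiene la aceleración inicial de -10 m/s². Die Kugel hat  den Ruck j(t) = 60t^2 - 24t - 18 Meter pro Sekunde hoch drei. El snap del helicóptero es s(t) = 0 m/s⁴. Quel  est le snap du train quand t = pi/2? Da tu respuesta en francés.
Nous devons dériver notre équation de la position x(t) = 3 - 5·sin(t) 4 fois. En prenant d/dt de x(t), nous trouvons v(t) = -5·cos(t). En dérivant la vitesse, nous obtenons l'accélération: a(t) = 5·sin(t). En prenant d/dt de a(t), nous trouvons j(t) = 5·cos(t). En prenant d/dt de j(t), nous trouvons s(t) = -5·sin(t). Nous avons le snap s(t) = -5·sin(t). En substituant t = pi/2: s(pi/2) = -5.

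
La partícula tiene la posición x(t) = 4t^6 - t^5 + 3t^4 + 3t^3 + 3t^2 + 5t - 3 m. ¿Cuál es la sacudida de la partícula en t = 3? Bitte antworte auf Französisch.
En partant de la position x(t) = 4·t^6 - t^5 + 3·t^4 + 3·t^3 + 3·t^2 + 5·t - 3, nous prenons 3 dérivées. En prenant d/dt de x(t), nous trouvons v(t) = 24·t^5 - 5·t^4 + 12·t^3 + 9·t^2 + 6·t + 5. En prenant d/dt de v(t), nous trouvons a(t) = 120·t^4 - 20·t^3 + 36·t^2 + 18·t + 6. En prenant d/dt de a(t), nous trouvons j(t) = 480·t^3 - 60·t^2 + 72·t + 18. De l'équation du jerk j(t) = 480·t^3 - 60·t^2 + 72·t + 18, nous substituons t = 3 pour obtenir j = 12654.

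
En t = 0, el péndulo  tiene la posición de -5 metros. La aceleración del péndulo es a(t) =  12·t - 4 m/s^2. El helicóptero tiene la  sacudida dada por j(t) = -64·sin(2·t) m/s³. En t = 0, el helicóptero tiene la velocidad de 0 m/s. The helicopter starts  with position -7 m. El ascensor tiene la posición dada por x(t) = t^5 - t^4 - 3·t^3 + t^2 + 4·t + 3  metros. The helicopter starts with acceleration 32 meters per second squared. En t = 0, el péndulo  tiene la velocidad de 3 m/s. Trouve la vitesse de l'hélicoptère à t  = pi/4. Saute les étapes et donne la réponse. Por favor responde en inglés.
At t = pi/4, v = 16.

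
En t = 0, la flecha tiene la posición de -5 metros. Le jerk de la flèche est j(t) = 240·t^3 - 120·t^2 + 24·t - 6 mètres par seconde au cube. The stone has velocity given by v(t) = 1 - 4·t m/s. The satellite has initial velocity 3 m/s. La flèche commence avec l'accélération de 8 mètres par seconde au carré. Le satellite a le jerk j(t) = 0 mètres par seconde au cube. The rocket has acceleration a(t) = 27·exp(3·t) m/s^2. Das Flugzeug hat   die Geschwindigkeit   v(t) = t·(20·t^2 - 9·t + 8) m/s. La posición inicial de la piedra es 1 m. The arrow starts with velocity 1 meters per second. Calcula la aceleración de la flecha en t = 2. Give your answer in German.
Wir müssen unsere Gleichung für den Ruck j(t) = 240·t^3 - 120·t^2 + 24·t - 6 1-mal integrieren. Mit ∫j(t)dt und Anwendung von a(0) = 8, finden wir a(t) = 60·t^4 - 40·t^3 + 12·t^2 - 6·t + 8. Wir haben die Beschleunigung a(t) = 60·t^4 - 40·t^3 + 12·t^2 - 6·t + 8. Durch Einsetzen von t = 2: a(2) = 684.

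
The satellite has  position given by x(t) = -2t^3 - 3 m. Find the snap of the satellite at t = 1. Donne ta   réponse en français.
Pour résoudre ceci, nous devons prendre 4 dérivées de notre équation de la position x(t) = -2·t^3 - 3. En prenant d/dt de x(t), nous trouvons v(t) = -6·t^2. En dérivant la vitesse, nous obtenons l'accélération: a(t) = -12·t. En dérivant l'accélération, nous obtenons le jerk: j(t) = -12. En prenant d/dt de j(t), nous trouvons s(t) = 0. Nous avons le snap s(t) = 0. En substituant t = 1: s(1) = 0.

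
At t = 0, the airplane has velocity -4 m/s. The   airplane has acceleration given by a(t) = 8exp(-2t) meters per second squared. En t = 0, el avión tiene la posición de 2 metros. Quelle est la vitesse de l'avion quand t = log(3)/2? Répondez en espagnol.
Necesitamos integrar nuestra ecuación de la aceleración a(t) = 8·exp(-2·t) 1 vez. Integrando la aceleración y usando la condición inicial v(0) = -4, obtenemos v(t) = -4·exp(-2·t). De la ecuación de la velocidad v(t) = -4·exp(-2·t), sustituimos t = log(3)/2 para obtener v = -4/3.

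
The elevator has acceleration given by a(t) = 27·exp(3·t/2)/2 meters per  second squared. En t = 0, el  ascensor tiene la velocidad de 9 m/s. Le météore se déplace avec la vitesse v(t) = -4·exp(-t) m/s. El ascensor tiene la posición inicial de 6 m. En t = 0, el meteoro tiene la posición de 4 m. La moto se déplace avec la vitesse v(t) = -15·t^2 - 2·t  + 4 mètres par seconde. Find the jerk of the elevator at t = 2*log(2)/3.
Starting from acceleration a(t) = 27·exp(3·t/2)/2, we take 1 derivative. The derivative of acceleration gives jerk: j(t) = 81·exp(3·t/2)/4. We have jerk j(t) = 81·exp(3·t/2)/4. Substituting t = 2*log(2)/3: j(2*log(2)/3) = 81/2.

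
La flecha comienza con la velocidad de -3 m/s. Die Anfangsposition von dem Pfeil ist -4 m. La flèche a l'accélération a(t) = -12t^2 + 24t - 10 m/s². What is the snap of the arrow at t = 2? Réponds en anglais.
Starting from acceleration a(t) = -12·t^2 + 24·t - 10, we take 2 derivatives. The derivative of acceleration gives jerk: j(t) = 24 - 24·t. Differentiating jerk, we get snap: s(t) = -24. Using s(t) = -24 and substituting t = 2, we find s = -24.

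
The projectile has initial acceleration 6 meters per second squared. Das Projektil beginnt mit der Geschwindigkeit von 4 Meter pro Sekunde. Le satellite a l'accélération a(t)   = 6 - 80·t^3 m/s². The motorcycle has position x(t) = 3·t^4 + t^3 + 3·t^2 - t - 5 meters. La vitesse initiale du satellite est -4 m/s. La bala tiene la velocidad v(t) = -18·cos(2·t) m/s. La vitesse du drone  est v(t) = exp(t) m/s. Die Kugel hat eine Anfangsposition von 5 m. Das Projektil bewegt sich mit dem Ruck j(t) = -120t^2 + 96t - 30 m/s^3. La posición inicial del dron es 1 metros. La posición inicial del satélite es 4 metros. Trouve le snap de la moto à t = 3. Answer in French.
Nous devons dériver notre équation de la position x(t) = 3·t^4 + t^3 + 3·t^2 - t - 5 4 fois. En prenant d/dt de x(t), nous trouvons v(t) = 12·t^3 + 3·t^2 + 6·t - 1. En dérivant la vitesse, nous obtenons l'accélération: a(t) = 36·t^2 + 6·t + 6. En dérivant l'accélération, nous obtenons le jerk: j(t) = 72·t + 6. La dérivée du jerk donne le snap: s(t) = 72. En utilisant s(t) = 72 et en substituant t = 3, nous trouvons s = 72.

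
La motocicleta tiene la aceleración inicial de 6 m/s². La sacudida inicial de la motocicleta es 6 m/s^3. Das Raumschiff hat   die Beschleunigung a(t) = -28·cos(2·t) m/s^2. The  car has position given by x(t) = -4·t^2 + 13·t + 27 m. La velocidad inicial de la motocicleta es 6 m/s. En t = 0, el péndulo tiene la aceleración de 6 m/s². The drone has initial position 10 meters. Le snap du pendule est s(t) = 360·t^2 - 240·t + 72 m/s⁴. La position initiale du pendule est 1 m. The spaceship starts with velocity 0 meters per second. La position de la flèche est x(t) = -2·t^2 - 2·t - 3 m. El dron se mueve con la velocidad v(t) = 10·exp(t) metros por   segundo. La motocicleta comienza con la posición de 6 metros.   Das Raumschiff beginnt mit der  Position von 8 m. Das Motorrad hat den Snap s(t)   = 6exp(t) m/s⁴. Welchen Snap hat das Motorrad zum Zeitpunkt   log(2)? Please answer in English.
From the given snap equation s(t) = 6·exp(t), we substitute t = log(2) to get s = 12.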